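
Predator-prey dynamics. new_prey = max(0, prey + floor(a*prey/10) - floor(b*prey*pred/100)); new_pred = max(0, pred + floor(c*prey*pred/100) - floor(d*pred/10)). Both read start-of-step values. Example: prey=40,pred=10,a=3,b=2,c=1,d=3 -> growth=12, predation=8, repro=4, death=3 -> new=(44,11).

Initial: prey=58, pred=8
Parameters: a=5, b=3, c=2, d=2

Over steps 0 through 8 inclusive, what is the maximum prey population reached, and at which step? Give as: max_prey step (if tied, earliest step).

Step 1: prey: 58+29-13=74; pred: 8+9-1=16
Step 2: prey: 74+37-35=76; pred: 16+23-3=36
Step 3: prey: 76+38-82=32; pred: 36+54-7=83
Step 4: prey: 32+16-79=0; pred: 83+53-16=120
Step 5: prey: 0+0-0=0; pred: 120+0-24=96
Step 6: prey: 0+0-0=0; pred: 96+0-19=77
Step 7: prey: 0+0-0=0; pred: 77+0-15=62
Step 8: prey: 0+0-0=0; pred: 62+0-12=50
Max prey = 76 at step 2

Answer: 76 2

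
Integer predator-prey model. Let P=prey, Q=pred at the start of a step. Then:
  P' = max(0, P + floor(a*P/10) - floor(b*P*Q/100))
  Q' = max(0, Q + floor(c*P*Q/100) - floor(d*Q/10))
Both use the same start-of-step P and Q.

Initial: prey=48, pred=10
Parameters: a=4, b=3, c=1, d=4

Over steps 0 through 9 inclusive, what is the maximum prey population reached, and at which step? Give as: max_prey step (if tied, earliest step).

Answer: 64 4

Derivation:
Step 1: prey: 48+19-14=53; pred: 10+4-4=10
Step 2: prey: 53+21-15=59; pred: 10+5-4=11
Step 3: prey: 59+23-19=63; pred: 11+6-4=13
Step 4: prey: 63+25-24=64; pred: 13+8-5=16
Step 5: prey: 64+25-30=59; pred: 16+10-6=20
Step 6: prey: 59+23-35=47; pred: 20+11-8=23
Step 7: prey: 47+18-32=33; pred: 23+10-9=24
Step 8: prey: 33+13-23=23; pred: 24+7-9=22
Step 9: prey: 23+9-15=17; pred: 22+5-8=19
Max prey = 64 at step 4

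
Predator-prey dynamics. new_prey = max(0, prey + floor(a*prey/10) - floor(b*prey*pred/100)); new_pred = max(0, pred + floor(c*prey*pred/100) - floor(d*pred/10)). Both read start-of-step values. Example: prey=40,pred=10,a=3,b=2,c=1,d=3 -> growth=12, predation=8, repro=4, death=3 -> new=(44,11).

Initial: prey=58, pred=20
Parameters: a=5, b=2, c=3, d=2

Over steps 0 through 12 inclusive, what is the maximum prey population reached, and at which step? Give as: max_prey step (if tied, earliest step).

Step 1: prey: 58+29-23=64; pred: 20+34-4=50
Step 2: prey: 64+32-64=32; pred: 50+96-10=136
Step 3: prey: 32+16-87=0; pred: 136+130-27=239
Step 4: prey: 0+0-0=0; pred: 239+0-47=192
Step 5: prey: 0+0-0=0; pred: 192+0-38=154
Step 6: prey: 0+0-0=0; pred: 154+0-30=124
Step 7: prey: 0+0-0=0; pred: 124+0-24=100
Step 8: prey: 0+0-0=0; pred: 100+0-20=80
Step 9: prey: 0+0-0=0; pred: 80+0-16=64
Step 10: prey: 0+0-0=0; pred: 64+0-12=52
Step 11: prey: 0+0-0=0; pred: 52+0-10=42
Step 12: prey: 0+0-0=0; pred: 42+0-8=34
Max prey = 64 at step 1

Answer: 64 1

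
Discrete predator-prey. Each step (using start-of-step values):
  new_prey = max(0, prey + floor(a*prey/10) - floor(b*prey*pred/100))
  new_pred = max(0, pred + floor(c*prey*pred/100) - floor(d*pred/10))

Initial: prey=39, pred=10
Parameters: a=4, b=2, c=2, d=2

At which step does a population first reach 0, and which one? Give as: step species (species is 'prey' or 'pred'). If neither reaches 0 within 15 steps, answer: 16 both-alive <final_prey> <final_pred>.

Step 1: prey: 39+15-7=47; pred: 10+7-2=15
Step 2: prey: 47+18-14=51; pred: 15+14-3=26
Step 3: prey: 51+20-26=45; pred: 26+26-5=47
Step 4: prey: 45+18-42=21; pred: 47+42-9=80
Step 5: prey: 21+8-33=0; pred: 80+33-16=97
First extinction: prey at step 5

Answer: 5 prey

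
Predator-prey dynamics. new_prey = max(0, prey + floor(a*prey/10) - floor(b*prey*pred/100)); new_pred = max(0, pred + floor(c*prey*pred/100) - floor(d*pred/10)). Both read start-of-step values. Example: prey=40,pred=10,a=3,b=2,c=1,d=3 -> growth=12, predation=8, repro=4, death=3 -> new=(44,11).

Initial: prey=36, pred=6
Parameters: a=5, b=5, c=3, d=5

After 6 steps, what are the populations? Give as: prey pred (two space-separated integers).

Step 1: prey: 36+18-10=44; pred: 6+6-3=9
Step 2: prey: 44+22-19=47; pred: 9+11-4=16
Step 3: prey: 47+23-37=33; pred: 16+22-8=30
Step 4: prey: 33+16-49=0; pred: 30+29-15=44
Step 5: prey: 0+0-0=0; pred: 44+0-22=22
Step 6: prey: 0+0-0=0; pred: 22+0-11=11

Answer: 0 11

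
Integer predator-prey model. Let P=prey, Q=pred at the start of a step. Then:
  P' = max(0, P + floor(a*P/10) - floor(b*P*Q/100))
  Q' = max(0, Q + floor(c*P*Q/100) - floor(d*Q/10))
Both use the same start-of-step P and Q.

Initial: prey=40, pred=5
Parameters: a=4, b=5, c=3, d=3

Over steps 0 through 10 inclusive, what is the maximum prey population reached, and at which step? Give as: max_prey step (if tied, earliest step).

Step 1: prey: 40+16-10=46; pred: 5+6-1=10
Step 2: prey: 46+18-23=41; pred: 10+13-3=20
Step 3: prey: 41+16-41=16; pred: 20+24-6=38
Step 4: prey: 16+6-30=0; pred: 38+18-11=45
Step 5: prey: 0+0-0=0; pred: 45+0-13=32
Step 6: prey: 0+0-0=0; pred: 32+0-9=23
Step 7: prey: 0+0-0=0; pred: 23+0-6=17
Step 8: prey: 0+0-0=0; pred: 17+0-5=12
Step 9: prey: 0+0-0=0; pred: 12+0-3=9
Step 10: prey: 0+0-0=0; pred: 9+0-2=7
Max prey = 46 at step 1

Answer: 46 1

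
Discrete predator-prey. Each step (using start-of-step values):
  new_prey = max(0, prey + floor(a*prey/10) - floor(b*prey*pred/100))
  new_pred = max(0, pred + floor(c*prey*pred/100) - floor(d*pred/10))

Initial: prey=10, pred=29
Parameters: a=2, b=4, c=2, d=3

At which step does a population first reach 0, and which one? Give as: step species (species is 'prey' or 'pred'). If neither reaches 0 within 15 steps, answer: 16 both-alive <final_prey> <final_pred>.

Answer: 2 prey

Derivation:
Step 1: prey: 10+2-11=1; pred: 29+5-8=26
Step 2: prey: 1+0-1=0; pred: 26+0-7=19
First extinction: prey at step 2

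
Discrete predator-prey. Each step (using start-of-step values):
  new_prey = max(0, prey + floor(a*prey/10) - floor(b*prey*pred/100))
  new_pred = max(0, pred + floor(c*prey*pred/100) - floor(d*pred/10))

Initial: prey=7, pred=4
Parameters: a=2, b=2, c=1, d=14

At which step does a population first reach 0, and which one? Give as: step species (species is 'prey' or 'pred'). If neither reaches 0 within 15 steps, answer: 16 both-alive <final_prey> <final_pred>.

Answer: 1 pred

Derivation:
Step 1: prey: 7+1-0=8; pred: 4+0-5=0
First extinction: pred at step 1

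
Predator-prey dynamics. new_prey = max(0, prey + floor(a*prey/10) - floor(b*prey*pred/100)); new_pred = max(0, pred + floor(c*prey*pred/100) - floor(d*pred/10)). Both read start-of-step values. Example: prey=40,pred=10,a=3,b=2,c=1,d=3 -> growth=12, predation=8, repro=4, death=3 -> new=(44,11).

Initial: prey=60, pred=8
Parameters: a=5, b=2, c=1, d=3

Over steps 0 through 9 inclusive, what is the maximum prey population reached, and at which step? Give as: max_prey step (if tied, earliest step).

Answer: 126 3

Derivation:
Step 1: prey: 60+30-9=81; pred: 8+4-2=10
Step 2: prey: 81+40-16=105; pred: 10+8-3=15
Step 3: prey: 105+52-31=126; pred: 15+15-4=26
Step 4: prey: 126+63-65=124; pred: 26+32-7=51
Step 5: prey: 124+62-126=60; pred: 51+63-15=99
Step 6: prey: 60+30-118=0; pred: 99+59-29=129
Step 7: prey: 0+0-0=0; pred: 129+0-38=91
Step 8: prey: 0+0-0=0; pred: 91+0-27=64
Step 9: prey: 0+0-0=0; pred: 64+0-19=45
Max prey = 126 at step 3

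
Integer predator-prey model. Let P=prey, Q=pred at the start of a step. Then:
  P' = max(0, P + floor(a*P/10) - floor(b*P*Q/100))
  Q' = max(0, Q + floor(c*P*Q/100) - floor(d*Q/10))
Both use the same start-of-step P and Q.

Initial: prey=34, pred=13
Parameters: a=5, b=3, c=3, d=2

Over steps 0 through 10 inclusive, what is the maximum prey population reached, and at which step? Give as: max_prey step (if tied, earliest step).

Answer: 38 1

Derivation:
Step 1: prey: 34+17-13=38; pred: 13+13-2=24
Step 2: prey: 38+19-27=30; pred: 24+27-4=47
Step 3: prey: 30+15-42=3; pred: 47+42-9=80
Step 4: prey: 3+1-7=0; pred: 80+7-16=71
Step 5: prey: 0+0-0=0; pred: 71+0-14=57
Step 6: prey: 0+0-0=0; pred: 57+0-11=46
Step 7: prey: 0+0-0=0; pred: 46+0-9=37
Step 8: prey: 0+0-0=0; pred: 37+0-7=30
Step 9: prey: 0+0-0=0; pred: 30+0-6=24
Step 10: prey: 0+0-0=0; pred: 24+0-4=20
Max prey = 38 at step 1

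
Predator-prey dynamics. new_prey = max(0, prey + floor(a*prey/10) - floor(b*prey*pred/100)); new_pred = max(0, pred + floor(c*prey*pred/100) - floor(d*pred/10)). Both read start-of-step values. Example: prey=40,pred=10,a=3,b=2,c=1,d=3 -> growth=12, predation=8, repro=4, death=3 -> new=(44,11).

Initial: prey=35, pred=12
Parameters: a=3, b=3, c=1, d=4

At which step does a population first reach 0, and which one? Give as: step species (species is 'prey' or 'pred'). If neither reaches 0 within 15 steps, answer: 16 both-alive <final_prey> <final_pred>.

Step 1: prey: 35+10-12=33; pred: 12+4-4=12
Step 2: prey: 33+9-11=31; pred: 12+3-4=11
Step 3: prey: 31+9-10=30; pred: 11+3-4=10
Step 4: prey: 30+9-9=30; pred: 10+3-4=9
Step 5: prey: 30+9-8=31; pred: 9+2-3=8
Step 6: prey: 31+9-7=33; pred: 8+2-3=7
Step 7: prey: 33+9-6=36; pred: 7+2-2=7
Step 8: prey: 36+10-7=39; pred: 7+2-2=7
Step 9: prey: 39+11-8=42; pred: 7+2-2=7
Step 10: prey: 42+12-8=46; pred: 7+2-2=7
Step 11: prey: 46+13-9=50; pred: 7+3-2=8
Step 12: prey: 50+15-12=53; pred: 8+4-3=9
Step 13: prey: 53+15-14=54; pred: 9+4-3=10
Step 14: prey: 54+16-16=54; pred: 10+5-4=11
Step 15: prey: 54+16-17=53; pred: 11+5-4=12
No extinction within 15 steps

Answer: 16 both-alive 53 12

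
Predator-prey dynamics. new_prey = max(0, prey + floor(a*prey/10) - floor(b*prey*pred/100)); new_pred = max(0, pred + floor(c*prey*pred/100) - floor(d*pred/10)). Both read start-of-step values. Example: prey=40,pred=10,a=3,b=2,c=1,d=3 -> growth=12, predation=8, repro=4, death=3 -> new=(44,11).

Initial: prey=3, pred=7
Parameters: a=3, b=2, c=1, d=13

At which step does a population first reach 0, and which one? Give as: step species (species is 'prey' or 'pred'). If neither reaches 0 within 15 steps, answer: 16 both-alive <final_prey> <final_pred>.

Step 1: prey: 3+0-0=3; pred: 7+0-9=0
First extinction: pred at step 1

Answer: 1 pred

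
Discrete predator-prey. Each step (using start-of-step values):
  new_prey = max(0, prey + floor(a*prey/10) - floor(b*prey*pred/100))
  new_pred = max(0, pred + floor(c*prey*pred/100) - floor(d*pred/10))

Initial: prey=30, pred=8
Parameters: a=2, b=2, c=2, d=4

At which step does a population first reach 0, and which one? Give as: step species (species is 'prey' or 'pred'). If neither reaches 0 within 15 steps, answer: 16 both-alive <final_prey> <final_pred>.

Answer: 16 both-alive 10 2

Derivation:
Step 1: prey: 30+6-4=32; pred: 8+4-3=9
Step 2: prey: 32+6-5=33; pred: 9+5-3=11
Step 3: prey: 33+6-7=32; pred: 11+7-4=14
Step 4: prey: 32+6-8=30; pred: 14+8-5=17
Step 5: prey: 30+6-10=26; pred: 17+10-6=21
Step 6: prey: 26+5-10=21; pred: 21+10-8=23
Step 7: prey: 21+4-9=16; pred: 23+9-9=23
Step 8: prey: 16+3-7=12; pred: 23+7-9=21
Step 9: prey: 12+2-5=9; pred: 21+5-8=18
Step 10: prey: 9+1-3=7; pred: 18+3-7=14
Step 11: prey: 7+1-1=7; pred: 14+1-5=10
Step 12: prey: 7+1-1=7; pred: 10+1-4=7
Step 13: prey: 7+1-0=8; pred: 7+0-2=5
Step 14: prey: 8+1-0=9; pred: 5+0-2=3
Step 15: prey: 9+1-0=10; pred: 3+0-1=2
No extinction within 15 steps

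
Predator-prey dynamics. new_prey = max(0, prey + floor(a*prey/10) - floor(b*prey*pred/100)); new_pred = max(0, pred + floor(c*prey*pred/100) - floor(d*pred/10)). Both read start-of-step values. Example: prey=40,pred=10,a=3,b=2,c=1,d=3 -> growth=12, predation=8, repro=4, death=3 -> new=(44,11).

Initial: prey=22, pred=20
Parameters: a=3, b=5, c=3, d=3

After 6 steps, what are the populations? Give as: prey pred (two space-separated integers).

Answer: 0 7

Derivation:
Step 1: prey: 22+6-22=6; pred: 20+13-6=27
Step 2: prey: 6+1-8=0; pred: 27+4-8=23
Step 3: prey: 0+0-0=0; pred: 23+0-6=17
Step 4: prey: 0+0-0=0; pred: 17+0-5=12
Step 5: prey: 0+0-0=0; pred: 12+0-3=9
Step 6: prey: 0+0-0=0; pred: 9+0-2=7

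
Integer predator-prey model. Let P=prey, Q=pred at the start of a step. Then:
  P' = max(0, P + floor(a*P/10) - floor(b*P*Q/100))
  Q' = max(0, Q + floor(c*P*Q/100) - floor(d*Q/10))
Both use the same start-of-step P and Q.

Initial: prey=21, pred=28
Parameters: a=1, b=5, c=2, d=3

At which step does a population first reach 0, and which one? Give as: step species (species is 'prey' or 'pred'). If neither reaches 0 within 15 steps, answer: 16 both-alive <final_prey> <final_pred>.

Step 1: prey: 21+2-29=0; pred: 28+11-8=31
First extinction: prey at step 1

Answer: 1 prey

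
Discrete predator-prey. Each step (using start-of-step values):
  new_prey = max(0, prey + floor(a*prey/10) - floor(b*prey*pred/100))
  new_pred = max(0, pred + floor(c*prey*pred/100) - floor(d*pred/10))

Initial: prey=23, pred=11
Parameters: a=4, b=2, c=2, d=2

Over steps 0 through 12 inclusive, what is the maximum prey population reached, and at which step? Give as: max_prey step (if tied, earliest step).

Step 1: prey: 23+9-5=27; pred: 11+5-2=14
Step 2: prey: 27+10-7=30; pred: 14+7-2=19
Step 3: prey: 30+12-11=31; pred: 19+11-3=27
Step 4: prey: 31+12-16=27; pred: 27+16-5=38
Step 5: prey: 27+10-20=17; pred: 38+20-7=51
Step 6: prey: 17+6-17=6; pred: 51+17-10=58
Step 7: prey: 6+2-6=2; pred: 58+6-11=53
Step 8: prey: 2+0-2=0; pred: 53+2-10=45
Step 9: prey: 0+0-0=0; pred: 45+0-9=36
Step 10: prey: 0+0-0=0; pred: 36+0-7=29
Step 11: prey: 0+0-0=0; pred: 29+0-5=24
Step 12: prey: 0+0-0=0; pred: 24+0-4=20
Max prey = 31 at step 3

Answer: 31 3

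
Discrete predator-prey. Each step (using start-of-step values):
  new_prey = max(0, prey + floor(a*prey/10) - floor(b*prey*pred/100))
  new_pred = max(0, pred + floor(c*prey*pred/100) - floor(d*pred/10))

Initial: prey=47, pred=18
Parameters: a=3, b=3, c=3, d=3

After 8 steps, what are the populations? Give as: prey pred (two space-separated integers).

Step 1: prey: 47+14-25=36; pred: 18+25-5=38
Step 2: prey: 36+10-41=5; pred: 38+41-11=68
Step 3: prey: 5+1-10=0; pred: 68+10-20=58
Step 4: prey: 0+0-0=0; pred: 58+0-17=41
Step 5: prey: 0+0-0=0; pred: 41+0-12=29
Step 6: prey: 0+0-0=0; pred: 29+0-8=21
Step 7: prey: 0+0-0=0; pred: 21+0-6=15
Step 8: prey: 0+0-0=0; pred: 15+0-4=11

Answer: 0 11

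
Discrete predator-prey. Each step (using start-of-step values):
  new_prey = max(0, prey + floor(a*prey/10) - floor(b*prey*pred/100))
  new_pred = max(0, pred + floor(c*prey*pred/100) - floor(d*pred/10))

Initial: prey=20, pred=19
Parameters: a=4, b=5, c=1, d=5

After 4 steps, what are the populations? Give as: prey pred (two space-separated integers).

Answer: 8 2

Derivation:
Step 1: prey: 20+8-19=9; pred: 19+3-9=13
Step 2: prey: 9+3-5=7; pred: 13+1-6=8
Step 3: prey: 7+2-2=7; pred: 8+0-4=4
Step 4: prey: 7+2-1=8; pred: 4+0-2=2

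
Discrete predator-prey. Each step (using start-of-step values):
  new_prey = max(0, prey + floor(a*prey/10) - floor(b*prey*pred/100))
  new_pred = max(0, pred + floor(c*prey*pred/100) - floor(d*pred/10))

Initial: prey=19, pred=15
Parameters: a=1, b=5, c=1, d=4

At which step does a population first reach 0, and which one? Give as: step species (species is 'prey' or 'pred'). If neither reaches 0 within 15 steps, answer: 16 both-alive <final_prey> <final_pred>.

Step 1: prey: 19+1-14=6; pred: 15+2-6=11
Step 2: prey: 6+0-3=3; pred: 11+0-4=7
Step 3: prey: 3+0-1=2; pred: 7+0-2=5
Step 4: prey: 2+0-0=2; pred: 5+0-2=3
Step 5: prey: 2+0-0=2; pred: 3+0-1=2
Step 6: prey: 2+0-0=2; pred: 2+0-0=2
Steps 7-15: state stable at prey=2, pred=2 (no change)
No extinction within 15 steps

Answer: 16 both-alive 2 2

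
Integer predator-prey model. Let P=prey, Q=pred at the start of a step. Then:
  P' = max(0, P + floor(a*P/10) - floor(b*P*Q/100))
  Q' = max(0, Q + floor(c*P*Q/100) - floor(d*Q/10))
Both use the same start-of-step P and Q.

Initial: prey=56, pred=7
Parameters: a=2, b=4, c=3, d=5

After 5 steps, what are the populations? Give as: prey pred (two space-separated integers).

Answer: 0 11

Derivation:
Step 1: prey: 56+11-15=52; pred: 7+11-3=15
Step 2: prey: 52+10-31=31; pred: 15+23-7=31
Step 3: prey: 31+6-38=0; pred: 31+28-15=44
Step 4: prey: 0+0-0=0; pred: 44+0-22=22
Step 5: prey: 0+0-0=0; pred: 22+0-11=11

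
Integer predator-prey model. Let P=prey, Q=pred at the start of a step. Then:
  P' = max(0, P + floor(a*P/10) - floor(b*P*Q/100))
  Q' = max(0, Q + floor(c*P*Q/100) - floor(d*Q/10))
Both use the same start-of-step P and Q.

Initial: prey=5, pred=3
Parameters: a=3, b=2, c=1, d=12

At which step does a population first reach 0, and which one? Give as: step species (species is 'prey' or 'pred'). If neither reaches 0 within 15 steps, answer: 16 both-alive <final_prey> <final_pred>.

Step 1: prey: 5+1-0=6; pred: 3+0-3=0
First extinction: pred at step 1

Answer: 1 pred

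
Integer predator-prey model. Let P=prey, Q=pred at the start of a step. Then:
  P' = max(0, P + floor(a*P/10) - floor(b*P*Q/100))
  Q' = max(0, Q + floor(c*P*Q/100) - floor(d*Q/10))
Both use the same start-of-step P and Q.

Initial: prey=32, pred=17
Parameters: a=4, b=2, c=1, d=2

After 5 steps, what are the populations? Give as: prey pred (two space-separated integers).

Step 1: prey: 32+12-10=34; pred: 17+5-3=19
Step 2: prey: 34+13-12=35; pred: 19+6-3=22
Step 3: prey: 35+14-15=34; pred: 22+7-4=25
Step 4: prey: 34+13-17=30; pred: 25+8-5=28
Step 5: prey: 30+12-16=26; pred: 28+8-5=31

Answer: 26 31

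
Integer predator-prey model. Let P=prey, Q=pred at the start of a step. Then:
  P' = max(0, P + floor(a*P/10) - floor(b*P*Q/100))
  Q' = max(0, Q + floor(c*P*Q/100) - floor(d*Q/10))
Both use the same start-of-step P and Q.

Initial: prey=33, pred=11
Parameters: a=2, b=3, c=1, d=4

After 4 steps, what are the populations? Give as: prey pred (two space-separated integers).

Answer: 25 6

Derivation:
Step 1: prey: 33+6-10=29; pred: 11+3-4=10
Step 2: prey: 29+5-8=26; pred: 10+2-4=8
Step 3: prey: 26+5-6=25; pred: 8+2-3=7
Step 4: prey: 25+5-5=25; pred: 7+1-2=6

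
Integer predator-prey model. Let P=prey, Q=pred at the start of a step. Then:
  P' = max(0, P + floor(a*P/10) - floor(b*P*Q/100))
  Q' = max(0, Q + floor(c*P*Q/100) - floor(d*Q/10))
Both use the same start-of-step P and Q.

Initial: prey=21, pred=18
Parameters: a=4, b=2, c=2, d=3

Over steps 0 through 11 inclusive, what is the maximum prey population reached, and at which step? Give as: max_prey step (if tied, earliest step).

Answer: 22 1

Derivation:
Step 1: prey: 21+8-7=22; pred: 18+7-5=20
Step 2: prey: 22+8-8=22; pred: 20+8-6=22
Step 3: prey: 22+8-9=21; pred: 22+9-6=25
Step 4: prey: 21+8-10=19; pred: 25+10-7=28
Step 5: prey: 19+7-10=16; pred: 28+10-8=30
Step 6: prey: 16+6-9=13; pred: 30+9-9=30
Step 7: prey: 13+5-7=11; pred: 30+7-9=28
Step 8: prey: 11+4-6=9; pred: 28+6-8=26
Step 9: prey: 9+3-4=8; pred: 26+4-7=23
Step 10: prey: 8+3-3=8; pred: 23+3-6=20
Step 11: prey: 8+3-3=8; pred: 20+3-6=17
Max prey = 22 at step 1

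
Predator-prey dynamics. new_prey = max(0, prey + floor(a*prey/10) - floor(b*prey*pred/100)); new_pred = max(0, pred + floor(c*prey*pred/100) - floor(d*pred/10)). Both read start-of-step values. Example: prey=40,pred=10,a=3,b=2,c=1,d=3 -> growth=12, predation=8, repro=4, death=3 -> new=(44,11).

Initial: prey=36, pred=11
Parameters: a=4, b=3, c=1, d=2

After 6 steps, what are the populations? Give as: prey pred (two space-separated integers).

Answer: 20 25

Derivation:
Step 1: prey: 36+14-11=39; pred: 11+3-2=12
Step 2: prey: 39+15-14=40; pred: 12+4-2=14
Step 3: prey: 40+16-16=40; pred: 14+5-2=17
Step 4: prey: 40+16-20=36; pred: 17+6-3=20
Step 5: prey: 36+14-21=29; pred: 20+7-4=23
Step 6: prey: 29+11-20=20; pred: 23+6-4=25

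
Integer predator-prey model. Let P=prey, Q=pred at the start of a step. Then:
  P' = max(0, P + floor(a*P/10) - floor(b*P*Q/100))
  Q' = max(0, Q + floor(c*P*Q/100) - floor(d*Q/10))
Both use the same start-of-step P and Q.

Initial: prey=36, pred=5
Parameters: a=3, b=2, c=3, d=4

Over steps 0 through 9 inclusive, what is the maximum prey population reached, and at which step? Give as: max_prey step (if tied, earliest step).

Step 1: prey: 36+10-3=43; pred: 5+5-2=8
Step 2: prey: 43+12-6=49; pred: 8+10-3=15
Step 3: prey: 49+14-14=49; pred: 15+22-6=31
Step 4: prey: 49+14-30=33; pred: 31+45-12=64
Step 5: prey: 33+9-42=0; pred: 64+63-25=102
Step 6: prey: 0+0-0=0; pred: 102+0-40=62
Step 7: prey: 0+0-0=0; pred: 62+0-24=38
Step 8: prey: 0+0-0=0; pred: 38+0-15=23
Step 9: prey: 0+0-0=0; pred: 23+0-9=14
Max prey = 49 at step 2

Answer: 49 2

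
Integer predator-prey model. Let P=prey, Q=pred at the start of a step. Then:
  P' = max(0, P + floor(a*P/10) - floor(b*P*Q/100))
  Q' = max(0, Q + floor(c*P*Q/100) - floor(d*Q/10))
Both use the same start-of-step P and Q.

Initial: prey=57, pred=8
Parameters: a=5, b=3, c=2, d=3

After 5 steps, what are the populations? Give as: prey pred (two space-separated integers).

Answer: 0 77

Derivation:
Step 1: prey: 57+28-13=72; pred: 8+9-2=15
Step 2: prey: 72+36-32=76; pred: 15+21-4=32
Step 3: prey: 76+38-72=42; pred: 32+48-9=71
Step 4: prey: 42+21-89=0; pred: 71+59-21=109
Step 5: prey: 0+0-0=0; pred: 109+0-32=77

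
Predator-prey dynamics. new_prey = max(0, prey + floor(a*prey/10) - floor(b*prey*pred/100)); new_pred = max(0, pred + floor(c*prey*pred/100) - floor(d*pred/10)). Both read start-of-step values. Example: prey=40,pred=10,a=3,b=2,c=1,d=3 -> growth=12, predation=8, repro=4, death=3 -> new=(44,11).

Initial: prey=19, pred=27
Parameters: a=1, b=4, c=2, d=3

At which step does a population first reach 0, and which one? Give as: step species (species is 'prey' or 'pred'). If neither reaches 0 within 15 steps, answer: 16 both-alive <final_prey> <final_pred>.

Answer: 1 prey

Derivation:
Step 1: prey: 19+1-20=0; pred: 27+10-8=29
First extinction: prey at step 1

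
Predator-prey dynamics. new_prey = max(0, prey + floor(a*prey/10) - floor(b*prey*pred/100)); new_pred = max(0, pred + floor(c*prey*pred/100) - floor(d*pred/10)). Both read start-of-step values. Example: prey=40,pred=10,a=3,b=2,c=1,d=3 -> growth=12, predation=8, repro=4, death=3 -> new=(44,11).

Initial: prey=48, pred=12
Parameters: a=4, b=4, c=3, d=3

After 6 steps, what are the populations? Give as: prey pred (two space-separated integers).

Step 1: prey: 48+19-23=44; pred: 12+17-3=26
Step 2: prey: 44+17-45=16; pred: 26+34-7=53
Step 3: prey: 16+6-33=0; pred: 53+25-15=63
Step 4: prey: 0+0-0=0; pred: 63+0-18=45
Step 5: prey: 0+0-0=0; pred: 45+0-13=32
Step 6: prey: 0+0-0=0; pred: 32+0-9=23

Answer: 0 23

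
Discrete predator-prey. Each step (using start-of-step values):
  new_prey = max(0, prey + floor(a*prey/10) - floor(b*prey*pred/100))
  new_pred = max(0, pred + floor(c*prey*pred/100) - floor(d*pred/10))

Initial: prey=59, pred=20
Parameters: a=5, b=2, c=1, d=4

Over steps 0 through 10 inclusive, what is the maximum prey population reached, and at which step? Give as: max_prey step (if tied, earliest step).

Answer: 68 2

Derivation:
Step 1: prey: 59+29-23=65; pred: 20+11-8=23
Step 2: prey: 65+32-29=68; pred: 23+14-9=28
Step 3: prey: 68+34-38=64; pred: 28+19-11=36
Step 4: prey: 64+32-46=50; pred: 36+23-14=45
Step 5: prey: 50+25-45=30; pred: 45+22-18=49
Step 6: prey: 30+15-29=16; pred: 49+14-19=44
Step 7: prey: 16+8-14=10; pred: 44+7-17=34
Step 8: prey: 10+5-6=9; pred: 34+3-13=24
Step 9: prey: 9+4-4=9; pred: 24+2-9=17
Step 10: prey: 9+4-3=10; pred: 17+1-6=12
Max prey = 68 at step 2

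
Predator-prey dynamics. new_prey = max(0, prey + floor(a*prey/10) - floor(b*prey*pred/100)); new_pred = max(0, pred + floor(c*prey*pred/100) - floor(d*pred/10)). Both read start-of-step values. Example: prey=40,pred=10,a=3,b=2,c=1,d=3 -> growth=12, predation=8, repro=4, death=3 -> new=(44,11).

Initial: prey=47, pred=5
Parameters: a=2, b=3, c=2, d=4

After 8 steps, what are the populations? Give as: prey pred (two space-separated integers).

Step 1: prey: 47+9-7=49; pred: 5+4-2=7
Step 2: prey: 49+9-10=48; pred: 7+6-2=11
Step 3: prey: 48+9-15=42; pred: 11+10-4=17
Step 4: prey: 42+8-21=29; pred: 17+14-6=25
Step 5: prey: 29+5-21=13; pred: 25+14-10=29
Step 6: prey: 13+2-11=4; pred: 29+7-11=25
Step 7: prey: 4+0-3=1; pred: 25+2-10=17
Step 8: prey: 1+0-0=1; pred: 17+0-6=11

Answer: 1 11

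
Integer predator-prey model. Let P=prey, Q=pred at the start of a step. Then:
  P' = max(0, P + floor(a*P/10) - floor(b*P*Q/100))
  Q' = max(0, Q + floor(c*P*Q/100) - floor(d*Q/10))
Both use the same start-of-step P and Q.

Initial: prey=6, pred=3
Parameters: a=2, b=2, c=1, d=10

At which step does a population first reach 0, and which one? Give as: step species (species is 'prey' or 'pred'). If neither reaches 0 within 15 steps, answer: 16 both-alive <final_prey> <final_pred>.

Step 1: prey: 6+1-0=7; pred: 3+0-3=0
First extinction: pred at step 1

Answer: 1 pred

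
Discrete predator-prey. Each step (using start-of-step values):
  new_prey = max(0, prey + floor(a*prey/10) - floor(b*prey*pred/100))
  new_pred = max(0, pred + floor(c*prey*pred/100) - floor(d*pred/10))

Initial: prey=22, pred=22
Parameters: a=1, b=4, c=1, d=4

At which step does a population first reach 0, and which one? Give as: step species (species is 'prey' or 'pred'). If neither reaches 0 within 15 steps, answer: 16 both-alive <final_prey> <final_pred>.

Step 1: prey: 22+2-19=5; pred: 22+4-8=18
Step 2: prey: 5+0-3=2; pred: 18+0-7=11
Step 3: prey: 2+0-0=2; pred: 11+0-4=7
Step 4: prey: 2+0-0=2; pred: 7+0-2=5
Step 5: prey: 2+0-0=2; pred: 5+0-2=3
Step 6: prey: 2+0-0=2; pred: 3+0-1=2
Step 7: prey: 2+0-0=2; pred: 2+0-0=2
Steps 8-15: state stable at prey=2, pred=2 (no change)
No extinction within 15 steps

Answer: 16 both-alive 2 2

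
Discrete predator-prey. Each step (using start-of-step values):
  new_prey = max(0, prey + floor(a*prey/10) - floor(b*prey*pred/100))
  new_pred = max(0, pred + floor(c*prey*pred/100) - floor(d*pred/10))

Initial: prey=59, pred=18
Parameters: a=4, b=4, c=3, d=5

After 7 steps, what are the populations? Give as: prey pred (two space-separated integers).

Answer: 0 3

Derivation:
Step 1: prey: 59+23-42=40; pred: 18+31-9=40
Step 2: prey: 40+16-64=0; pred: 40+48-20=68
Step 3: prey: 0+0-0=0; pred: 68+0-34=34
Step 4: prey: 0+0-0=0; pred: 34+0-17=17
Step 5: prey: 0+0-0=0; pred: 17+0-8=9
Step 6: prey: 0+0-0=0; pred: 9+0-4=5
Step 7: prey: 0+0-0=0; pred: 5+0-2=3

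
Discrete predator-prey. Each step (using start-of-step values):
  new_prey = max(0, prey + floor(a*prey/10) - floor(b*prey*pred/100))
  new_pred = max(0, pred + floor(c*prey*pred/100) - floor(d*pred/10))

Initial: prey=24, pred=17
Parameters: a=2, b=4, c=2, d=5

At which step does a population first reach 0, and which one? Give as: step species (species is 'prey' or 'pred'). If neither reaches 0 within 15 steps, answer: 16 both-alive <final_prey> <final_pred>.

Step 1: prey: 24+4-16=12; pred: 17+8-8=17
Step 2: prey: 12+2-8=6; pred: 17+4-8=13
Step 3: prey: 6+1-3=4; pred: 13+1-6=8
Step 4: prey: 4+0-1=3; pred: 8+0-4=4
Step 5: prey: 3+0-0=3; pred: 4+0-2=2
Step 6: prey: 3+0-0=3; pred: 2+0-1=1
Step 7: prey: 3+0-0=3; pred: 1+0-0=1
Steps 8-15: state stable at prey=3, pred=1 (no change)
No extinction within 15 steps

Answer: 16 both-alive 3 1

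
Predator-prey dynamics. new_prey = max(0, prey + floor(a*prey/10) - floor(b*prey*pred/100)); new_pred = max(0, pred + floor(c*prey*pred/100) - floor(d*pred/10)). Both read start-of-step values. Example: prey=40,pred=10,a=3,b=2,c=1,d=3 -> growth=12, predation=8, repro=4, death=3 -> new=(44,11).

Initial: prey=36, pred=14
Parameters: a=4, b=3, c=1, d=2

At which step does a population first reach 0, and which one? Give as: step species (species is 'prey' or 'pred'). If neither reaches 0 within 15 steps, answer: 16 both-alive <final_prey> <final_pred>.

Answer: 16 both-alive 13 5

Derivation:
Step 1: prey: 36+14-15=35; pred: 14+5-2=17
Step 2: prey: 35+14-17=32; pred: 17+5-3=19
Step 3: prey: 32+12-18=26; pred: 19+6-3=22
Step 4: prey: 26+10-17=19; pred: 22+5-4=23
Step 5: prey: 19+7-13=13; pred: 23+4-4=23
Step 6: prey: 13+5-8=10; pred: 23+2-4=21
Step 7: prey: 10+4-6=8; pred: 21+2-4=19
Step 8: prey: 8+3-4=7; pred: 19+1-3=17
Step 9: prey: 7+2-3=6; pred: 17+1-3=15
Step 10: prey: 6+2-2=6; pred: 15+0-3=12
Step 11: prey: 6+2-2=6; pred: 12+0-2=10
Step 12: prey: 6+2-1=7; pred: 10+0-2=8
Step 13: prey: 7+2-1=8; pred: 8+0-1=7
Step 14: prey: 8+3-1=10; pred: 7+0-1=6
Step 15: prey: 10+4-1=13; pred: 6+0-1=5
No extinction within 15 steps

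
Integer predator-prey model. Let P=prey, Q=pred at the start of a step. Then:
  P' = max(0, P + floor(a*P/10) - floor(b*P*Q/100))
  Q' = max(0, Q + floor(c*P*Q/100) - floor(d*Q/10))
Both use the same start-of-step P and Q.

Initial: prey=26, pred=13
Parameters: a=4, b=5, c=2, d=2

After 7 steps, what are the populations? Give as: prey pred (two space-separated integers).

Step 1: prey: 26+10-16=20; pred: 13+6-2=17
Step 2: prey: 20+8-17=11; pred: 17+6-3=20
Step 3: prey: 11+4-11=4; pred: 20+4-4=20
Step 4: prey: 4+1-4=1; pred: 20+1-4=17
Step 5: prey: 1+0-0=1; pred: 17+0-3=14
Step 6: prey: 1+0-0=1; pred: 14+0-2=12
Step 7: prey: 1+0-0=1; pred: 12+0-2=10

Answer: 1 10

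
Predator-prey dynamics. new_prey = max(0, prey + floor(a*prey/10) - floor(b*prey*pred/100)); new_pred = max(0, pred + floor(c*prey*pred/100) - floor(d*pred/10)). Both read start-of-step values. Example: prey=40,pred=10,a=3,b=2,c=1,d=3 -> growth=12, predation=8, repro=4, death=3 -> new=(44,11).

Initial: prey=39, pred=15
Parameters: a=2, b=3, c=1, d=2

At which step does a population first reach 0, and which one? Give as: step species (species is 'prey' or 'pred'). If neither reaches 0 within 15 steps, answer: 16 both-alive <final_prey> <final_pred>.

Answer: 16 both-alive 9 4

Derivation:
Step 1: prey: 39+7-17=29; pred: 15+5-3=17
Step 2: prey: 29+5-14=20; pred: 17+4-3=18
Step 3: prey: 20+4-10=14; pred: 18+3-3=18
Step 4: prey: 14+2-7=9; pred: 18+2-3=17
Step 5: prey: 9+1-4=6; pred: 17+1-3=15
Step 6: prey: 6+1-2=5; pred: 15+0-3=12
Step 7: prey: 5+1-1=5; pred: 12+0-2=10
Step 8: prey: 5+1-1=5; pred: 10+0-2=8
Step 9: prey: 5+1-1=5; pred: 8+0-1=7
Step 10: prey: 5+1-1=5; pred: 7+0-1=6
Step 11: prey: 5+1-0=6; pred: 6+0-1=5
Step 12: prey: 6+1-0=7; pred: 5+0-1=4
Step 13: prey: 7+1-0=8; pred: 4+0-0=4
Step 14: prey: 8+1-0=9; pred: 4+0-0=4
Step 15: prey: 9+1-1=9; pred: 4+0-0=4
No extinction within 15 steps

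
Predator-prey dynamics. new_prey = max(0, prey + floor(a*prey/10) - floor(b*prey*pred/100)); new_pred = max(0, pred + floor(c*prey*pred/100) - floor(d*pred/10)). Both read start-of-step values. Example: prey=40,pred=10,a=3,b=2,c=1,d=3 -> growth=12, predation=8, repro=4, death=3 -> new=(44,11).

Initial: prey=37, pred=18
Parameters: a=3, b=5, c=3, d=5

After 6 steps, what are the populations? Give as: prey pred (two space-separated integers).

Answer: 0 2

Derivation:
Step 1: prey: 37+11-33=15; pred: 18+19-9=28
Step 2: prey: 15+4-21=0; pred: 28+12-14=26
Step 3: prey: 0+0-0=0; pred: 26+0-13=13
Step 4: prey: 0+0-0=0; pred: 13+0-6=7
Step 5: prey: 0+0-0=0; pred: 7+0-3=4
Step 6: prey: 0+0-0=0; pred: 4+0-2=2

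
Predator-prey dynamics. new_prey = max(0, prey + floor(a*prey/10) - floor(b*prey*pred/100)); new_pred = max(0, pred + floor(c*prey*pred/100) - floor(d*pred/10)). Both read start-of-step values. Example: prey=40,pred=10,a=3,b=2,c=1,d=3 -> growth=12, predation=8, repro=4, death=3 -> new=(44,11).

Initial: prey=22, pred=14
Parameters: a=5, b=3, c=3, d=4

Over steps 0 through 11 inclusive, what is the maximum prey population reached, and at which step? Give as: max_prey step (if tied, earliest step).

Step 1: prey: 22+11-9=24; pred: 14+9-5=18
Step 2: prey: 24+12-12=24; pred: 18+12-7=23
Step 3: prey: 24+12-16=20; pred: 23+16-9=30
Step 4: prey: 20+10-18=12; pred: 30+18-12=36
Step 5: prey: 12+6-12=6; pred: 36+12-14=34
Step 6: prey: 6+3-6=3; pred: 34+6-13=27
Step 7: prey: 3+1-2=2; pred: 27+2-10=19
Step 8: prey: 2+1-1=2; pred: 19+1-7=13
Step 9: prey: 2+1-0=3; pred: 13+0-5=8
Step 10: prey: 3+1-0=4; pred: 8+0-3=5
Step 11: prey: 4+2-0=6; pred: 5+0-2=3
Max prey = 24 at step 1

Answer: 24 1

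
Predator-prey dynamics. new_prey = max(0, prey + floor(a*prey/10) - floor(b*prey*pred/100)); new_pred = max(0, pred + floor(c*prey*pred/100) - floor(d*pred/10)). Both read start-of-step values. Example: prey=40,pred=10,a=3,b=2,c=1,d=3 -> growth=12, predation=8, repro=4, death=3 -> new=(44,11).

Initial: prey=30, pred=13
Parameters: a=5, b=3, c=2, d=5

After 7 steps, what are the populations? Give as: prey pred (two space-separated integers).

Step 1: prey: 30+15-11=34; pred: 13+7-6=14
Step 2: prey: 34+17-14=37; pred: 14+9-7=16
Step 3: prey: 37+18-17=38; pred: 16+11-8=19
Step 4: prey: 38+19-21=36; pred: 19+14-9=24
Step 5: prey: 36+18-25=29; pred: 24+17-12=29
Step 6: prey: 29+14-25=18; pred: 29+16-14=31
Step 7: prey: 18+9-16=11; pred: 31+11-15=27

Answer: 11 27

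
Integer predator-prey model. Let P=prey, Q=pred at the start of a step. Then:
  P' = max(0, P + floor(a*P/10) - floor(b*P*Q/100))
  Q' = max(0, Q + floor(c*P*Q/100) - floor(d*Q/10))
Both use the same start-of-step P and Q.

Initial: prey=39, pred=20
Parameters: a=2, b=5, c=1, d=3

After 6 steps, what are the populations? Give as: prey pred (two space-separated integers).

Answer: 1 5

Derivation:
Step 1: prey: 39+7-39=7; pred: 20+7-6=21
Step 2: prey: 7+1-7=1; pred: 21+1-6=16
Step 3: prey: 1+0-0=1; pred: 16+0-4=12
Step 4: prey: 1+0-0=1; pred: 12+0-3=9
Step 5: prey: 1+0-0=1; pred: 9+0-2=7
Step 6: prey: 1+0-0=1; pred: 7+0-2=5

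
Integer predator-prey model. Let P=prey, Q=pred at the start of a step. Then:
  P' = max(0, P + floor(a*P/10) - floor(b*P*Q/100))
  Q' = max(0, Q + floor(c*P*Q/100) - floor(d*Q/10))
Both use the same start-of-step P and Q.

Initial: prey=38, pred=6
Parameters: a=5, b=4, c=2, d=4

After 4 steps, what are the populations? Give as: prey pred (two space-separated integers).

Step 1: prey: 38+19-9=48; pred: 6+4-2=8
Step 2: prey: 48+24-15=57; pred: 8+7-3=12
Step 3: prey: 57+28-27=58; pred: 12+13-4=21
Step 4: prey: 58+29-48=39; pred: 21+24-8=37

Answer: 39 37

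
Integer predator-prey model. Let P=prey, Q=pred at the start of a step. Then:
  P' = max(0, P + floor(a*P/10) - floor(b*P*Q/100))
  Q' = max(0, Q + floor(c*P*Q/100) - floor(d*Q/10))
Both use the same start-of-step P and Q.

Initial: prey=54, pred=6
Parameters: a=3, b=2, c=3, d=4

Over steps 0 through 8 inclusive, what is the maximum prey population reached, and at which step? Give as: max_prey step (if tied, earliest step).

Answer: 67 2

Derivation:
Step 1: prey: 54+16-6=64; pred: 6+9-2=13
Step 2: prey: 64+19-16=67; pred: 13+24-5=32
Step 3: prey: 67+20-42=45; pred: 32+64-12=84
Step 4: prey: 45+13-75=0; pred: 84+113-33=164
Step 5: prey: 0+0-0=0; pred: 164+0-65=99
Step 6: prey: 0+0-0=0; pred: 99+0-39=60
Step 7: prey: 0+0-0=0; pred: 60+0-24=36
Step 8: prey: 0+0-0=0; pred: 36+0-14=22
Max prey = 67 at step 2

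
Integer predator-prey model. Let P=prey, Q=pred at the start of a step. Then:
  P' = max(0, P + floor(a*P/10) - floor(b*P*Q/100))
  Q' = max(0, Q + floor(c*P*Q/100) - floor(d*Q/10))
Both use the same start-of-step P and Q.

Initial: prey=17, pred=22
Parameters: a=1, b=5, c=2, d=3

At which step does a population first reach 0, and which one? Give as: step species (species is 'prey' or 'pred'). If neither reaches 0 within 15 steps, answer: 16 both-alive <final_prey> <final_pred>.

Step 1: prey: 17+1-18=0; pred: 22+7-6=23
First extinction: prey at step 1

Answer: 1 prey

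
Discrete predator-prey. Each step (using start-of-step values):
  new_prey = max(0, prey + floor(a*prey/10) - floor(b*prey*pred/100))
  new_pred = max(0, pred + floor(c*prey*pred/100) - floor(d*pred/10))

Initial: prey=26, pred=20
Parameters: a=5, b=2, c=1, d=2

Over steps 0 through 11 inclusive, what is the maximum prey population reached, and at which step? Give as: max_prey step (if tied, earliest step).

Answer: 32 3

Derivation:
Step 1: prey: 26+13-10=29; pred: 20+5-4=21
Step 2: prey: 29+14-12=31; pred: 21+6-4=23
Step 3: prey: 31+15-14=32; pred: 23+7-4=26
Step 4: prey: 32+16-16=32; pred: 26+8-5=29
Step 5: prey: 32+16-18=30; pred: 29+9-5=33
Step 6: prey: 30+15-19=26; pred: 33+9-6=36
Step 7: prey: 26+13-18=21; pred: 36+9-7=38
Step 8: prey: 21+10-15=16; pred: 38+7-7=38
Step 9: prey: 16+8-12=12; pred: 38+6-7=37
Step 10: prey: 12+6-8=10; pred: 37+4-7=34
Step 11: prey: 10+5-6=9; pred: 34+3-6=31
Max prey = 32 at step 3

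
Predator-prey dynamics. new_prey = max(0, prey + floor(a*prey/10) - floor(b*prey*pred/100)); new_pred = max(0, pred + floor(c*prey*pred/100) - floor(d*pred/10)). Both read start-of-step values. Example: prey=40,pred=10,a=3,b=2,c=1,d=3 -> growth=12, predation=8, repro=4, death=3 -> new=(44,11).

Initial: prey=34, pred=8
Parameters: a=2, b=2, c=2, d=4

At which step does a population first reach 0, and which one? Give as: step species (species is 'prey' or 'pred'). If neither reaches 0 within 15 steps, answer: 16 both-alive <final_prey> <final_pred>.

Answer: 16 both-alive 10 2

Derivation:
Step 1: prey: 34+6-5=35; pred: 8+5-3=10
Step 2: prey: 35+7-7=35; pred: 10+7-4=13
Step 3: prey: 35+7-9=33; pred: 13+9-5=17
Step 4: prey: 33+6-11=28; pred: 17+11-6=22
Step 5: prey: 28+5-12=21; pred: 22+12-8=26
Step 6: prey: 21+4-10=15; pred: 26+10-10=26
Step 7: prey: 15+3-7=11; pred: 26+7-10=23
Step 8: prey: 11+2-5=8; pred: 23+5-9=19
Step 9: prey: 8+1-3=6; pred: 19+3-7=15
Step 10: prey: 6+1-1=6; pred: 15+1-6=10
Step 11: prey: 6+1-1=6; pred: 10+1-4=7
Step 12: prey: 6+1-0=7; pred: 7+0-2=5
Step 13: prey: 7+1-0=8; pred: 5+0-2=3
Step 14: prey: 8+1-0=9; pred: 3+0-1=2
Step 15: prey: 9+1-0=10; pred: 2+0-0=2
No extinction within 15 steps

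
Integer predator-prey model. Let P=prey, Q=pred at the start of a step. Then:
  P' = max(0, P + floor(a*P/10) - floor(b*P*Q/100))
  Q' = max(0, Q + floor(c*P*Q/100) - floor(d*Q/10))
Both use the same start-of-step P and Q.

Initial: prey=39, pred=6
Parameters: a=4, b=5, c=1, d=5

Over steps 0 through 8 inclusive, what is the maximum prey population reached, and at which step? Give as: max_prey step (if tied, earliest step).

Step 1: prey: 39+15-11=43; pred: 6+2-3=5
Step 2: prey: 43+17-10=50; pred: 5+2-2=5
Step 3: prey: 50+20-12=58; pred: 5+2-2=5
Step 4: prey: 58+23-14=67; pred: 5+2-2=5
Step 5: prey: 67+26-16=77; pred: 5+3-2=6
Step 6: prey: 77+30-23=84; pred: 6+4-3=7
Step 7: prey: 84+33-29=88; pred: 7+5-3=9
Step 8: prey: 88+35-39=84; pred: 9+7-4=12
Max prey = 88 at step 7

Answer: 88 7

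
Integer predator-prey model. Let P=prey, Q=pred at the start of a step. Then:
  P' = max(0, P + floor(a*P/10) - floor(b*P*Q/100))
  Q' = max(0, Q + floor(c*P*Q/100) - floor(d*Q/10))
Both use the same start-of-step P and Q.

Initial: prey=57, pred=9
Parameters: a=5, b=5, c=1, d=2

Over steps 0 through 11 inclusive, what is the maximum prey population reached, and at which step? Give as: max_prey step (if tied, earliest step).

Step 1: prey: 57+28-25=60; pred: 9+5-1=13
Step 2: prey: 60+30-39=51; pred: 13+7-2=18
Step 3: prey: 51+25-45=31; pred: 18+9-3=24
Step 4: prey: 31+15-37=9; pred: 24+7-4=27
Step 5: prey: 9+4-12=1; pred: 27+2-5=24
Step 6: prey: 1+0-1=0; pred: 24+0-4=20
Step 7: prey: 0+0-0=0; pred: 20+0-4=16
Step 8: prey: 0+0-0=0; pred: 16+0-3=13
Step 9: prey: 0+0-0=0; pred: 13+0-2=11
Step 10: prey: 0+0-0=0; pred: 11+0-2=9
Step 11: prey: 0+0-0=0; pred: 9+0-1=8
Max prey = 60 at step 1

Answer: 60 1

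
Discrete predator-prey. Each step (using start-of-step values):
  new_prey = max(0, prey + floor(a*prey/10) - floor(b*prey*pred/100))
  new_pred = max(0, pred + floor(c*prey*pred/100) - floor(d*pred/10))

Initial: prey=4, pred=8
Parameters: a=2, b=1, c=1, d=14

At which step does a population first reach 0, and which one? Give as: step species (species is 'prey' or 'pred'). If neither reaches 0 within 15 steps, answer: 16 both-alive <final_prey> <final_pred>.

Step 1: prey: 4+0-0=4; pred: 8+0-11=0
First extinction: pred at step 1

Answer: 1 pred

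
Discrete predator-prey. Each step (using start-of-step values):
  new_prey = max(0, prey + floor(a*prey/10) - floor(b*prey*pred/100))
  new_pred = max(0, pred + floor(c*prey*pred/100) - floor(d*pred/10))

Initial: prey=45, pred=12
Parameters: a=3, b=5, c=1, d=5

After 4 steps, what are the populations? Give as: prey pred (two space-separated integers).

Answer: 18 5

Derivation:
Step 1: prey: 45+13-27=31; pred: 12+5-6=11
Step 2: prey: 31+9-17=23; pred: 11+3-5=9
Step 3: prey: 23+6-10=19; pred: 9+2-4=7
Step 4: prey: 19+5-6=18; pred: 7+1-3=5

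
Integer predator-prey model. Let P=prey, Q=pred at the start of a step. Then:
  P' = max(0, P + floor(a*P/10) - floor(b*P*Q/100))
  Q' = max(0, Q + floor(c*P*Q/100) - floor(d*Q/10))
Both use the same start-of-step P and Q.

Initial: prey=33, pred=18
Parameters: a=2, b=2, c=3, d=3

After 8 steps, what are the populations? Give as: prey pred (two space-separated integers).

Step 1: prey: 33+6-11=28; pred: 18+17-5=30
Step 2: prey: 28+5-16=17; pred: 30+25-9=46
Step 3: prey: 17+3-15=5; pred: 46+23-13=56
Step 4: prey: 5+1-5=1; pred: 56+8-16=48
Step 5: prey: 1+0-0=1; pred: 48+1-14=35
Step 6: prey: 1+0-0=1; pred: 35+1-10=26
Step 7: prey: 1+0-0=1; pred: 26+0-7=19
Step 8: prey: 1+0-0=1; pred: 19+0-5=14

Answer: 1 14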